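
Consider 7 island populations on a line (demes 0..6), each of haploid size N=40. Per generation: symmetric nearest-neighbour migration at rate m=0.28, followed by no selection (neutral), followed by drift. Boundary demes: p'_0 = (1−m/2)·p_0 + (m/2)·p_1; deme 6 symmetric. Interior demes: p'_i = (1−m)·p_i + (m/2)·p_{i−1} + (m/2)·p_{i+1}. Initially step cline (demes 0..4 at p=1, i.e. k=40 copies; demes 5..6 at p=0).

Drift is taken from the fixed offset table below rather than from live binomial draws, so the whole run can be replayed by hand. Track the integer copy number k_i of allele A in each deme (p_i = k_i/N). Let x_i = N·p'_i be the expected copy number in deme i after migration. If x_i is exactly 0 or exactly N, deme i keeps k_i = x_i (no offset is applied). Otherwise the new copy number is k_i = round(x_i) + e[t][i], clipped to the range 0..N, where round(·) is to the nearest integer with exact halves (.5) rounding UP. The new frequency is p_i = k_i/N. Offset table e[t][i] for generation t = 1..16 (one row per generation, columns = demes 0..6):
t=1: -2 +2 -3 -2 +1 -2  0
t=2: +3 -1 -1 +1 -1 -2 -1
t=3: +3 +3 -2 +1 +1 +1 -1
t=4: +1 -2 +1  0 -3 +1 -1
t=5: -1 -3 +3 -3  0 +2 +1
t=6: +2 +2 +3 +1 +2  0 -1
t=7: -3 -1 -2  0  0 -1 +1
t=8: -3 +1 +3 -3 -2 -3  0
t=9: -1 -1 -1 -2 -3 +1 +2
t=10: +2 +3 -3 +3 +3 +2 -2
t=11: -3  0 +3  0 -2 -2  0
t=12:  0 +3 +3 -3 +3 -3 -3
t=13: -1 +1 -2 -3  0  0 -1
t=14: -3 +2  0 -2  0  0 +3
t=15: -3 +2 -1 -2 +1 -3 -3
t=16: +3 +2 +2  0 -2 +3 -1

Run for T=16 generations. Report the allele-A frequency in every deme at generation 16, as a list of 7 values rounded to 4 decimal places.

[1.0000, 1.0000, 0.8500, 0.6000, 0.4500, 0.3500, 0.1500]

t=0: k=[40 40 40 40 40 0 0]
t=1: x=[40.0000 40.0000 40.0000 40.0000 34.4000 5.6000 0.0000] k=[40 40 40 40 35 4 0]
t=2: x=[40.0000 40.0000 40.0000 39.3000 31.3600 7.7800 0.5600] k=[40 40 40 40 30 6 0]
t=3: x=[40.0000 40.0000 40.0000 38.6000 28.0400 8.5200 0.8400] k=[40 40 40 40 29 10 0]
t=4: x=[40.0000 40.0000 40.0000 38.4600 27.8800 11.2600 1.4000] k=[40 40 40 38 25 12 0]
t=5: x=[40.0000 40.0000 39.7200 36.4600 25.0000 12.1400 1.6800] k=[40 40 40 33 25 14 3]
t=6: x=[40.0000 40.0000 39.0200 32.8600 24.5800 14.0000 4.5400] k=[40 40 40 34 27 14 4]
t=7: x=[40.0000 40.0000 39.1600 33.8600 26.1600 14.4200 5.4000] k=[40 40 37 34 26 13 6]
t=8: x=[40.0000 39.5800 37.0000 33.3000 25.3000 13.8400 6.9800] k=[40 40 40 30 23 11 7]
t=9: x=[40.0000 40.0000 38.6000 30.4200 22.3000 12.1200 7.5600] k=[40 40 38 28 19 13 10]
t=10: x=[40.0000 39.7200 36.8800 28.1400 19.4200 13.4200 10.4200] k=[40 40 34 31 22 15 8]
t=11: x=[40.0000 39.1600 34.4200 30.1600 22.2800 15.0000 8.9800] k=[40 39 37 30 20 13 9]
t=12: x=[39.8600 38.8600 36.3000 29.5800 20.4200 13.4200 9.5600] k=[40 40 39 27 23 10 7]
t=13: x=[40.0000 39.8600 37.4600 28.1200 21.7400 11.4000 7.4200] k=[40 40 35 25 22 11 6]
t=14: x=[40.0000 39.3000 34.3000 25.9800 20.8800 11.8400 6.7000] k=[40 40 34 24 21 12 10]
t=15: x=[40.0000 39.1600 33.4400 24.9800 20.1600 12.9800 10.2800] k=[40 40 32 23 21 10 7]
t=16: x=[40.0000 38.8800 31.8600 23.9800 19.7400 11.1200 7.4200] k=[40 40 34 24 18 14 6]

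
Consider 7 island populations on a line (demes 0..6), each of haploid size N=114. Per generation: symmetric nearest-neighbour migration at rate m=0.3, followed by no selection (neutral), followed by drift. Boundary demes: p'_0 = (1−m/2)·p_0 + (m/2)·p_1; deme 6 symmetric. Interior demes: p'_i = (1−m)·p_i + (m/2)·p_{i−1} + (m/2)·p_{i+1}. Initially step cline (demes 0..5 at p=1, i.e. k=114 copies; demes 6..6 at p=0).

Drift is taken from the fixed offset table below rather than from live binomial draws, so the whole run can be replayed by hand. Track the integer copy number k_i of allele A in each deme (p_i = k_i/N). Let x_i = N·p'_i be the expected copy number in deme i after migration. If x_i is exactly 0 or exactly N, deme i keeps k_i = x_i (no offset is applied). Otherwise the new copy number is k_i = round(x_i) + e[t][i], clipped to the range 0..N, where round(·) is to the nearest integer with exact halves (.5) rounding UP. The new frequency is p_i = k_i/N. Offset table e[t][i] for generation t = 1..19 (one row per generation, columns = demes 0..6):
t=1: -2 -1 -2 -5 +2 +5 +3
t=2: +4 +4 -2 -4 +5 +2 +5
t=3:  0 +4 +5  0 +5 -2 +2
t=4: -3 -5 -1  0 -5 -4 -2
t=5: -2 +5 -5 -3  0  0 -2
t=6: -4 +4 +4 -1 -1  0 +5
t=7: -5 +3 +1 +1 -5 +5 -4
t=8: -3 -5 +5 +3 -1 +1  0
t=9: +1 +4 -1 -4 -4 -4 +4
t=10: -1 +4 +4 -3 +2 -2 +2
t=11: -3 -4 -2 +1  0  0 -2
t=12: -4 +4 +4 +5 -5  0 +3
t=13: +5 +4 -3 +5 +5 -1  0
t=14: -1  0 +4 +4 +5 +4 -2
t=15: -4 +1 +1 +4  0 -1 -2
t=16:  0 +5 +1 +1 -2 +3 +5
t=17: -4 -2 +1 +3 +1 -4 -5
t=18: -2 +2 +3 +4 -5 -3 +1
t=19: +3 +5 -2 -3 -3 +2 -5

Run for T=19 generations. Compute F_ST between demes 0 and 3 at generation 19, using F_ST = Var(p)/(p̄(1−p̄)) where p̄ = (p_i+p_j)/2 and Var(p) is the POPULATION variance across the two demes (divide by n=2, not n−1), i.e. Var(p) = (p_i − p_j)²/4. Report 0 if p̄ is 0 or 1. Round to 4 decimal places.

0.0018

t=0: k=[114 114 114 114 114 114 0]
t=1: x=[114.0000 114.0000 114.0000 114.0000 114.0000 96.9000 17.1000] k=[114 114 114 114 114 102 20]
t=2: x=[114.0000 114.0000 114.0000 114.0000 112.2000 91.5000 32.3000] k=[114 114 114 114 114 94 37]
t=3: x=[114.0000 114.0000 114.0000 114.0000 111.0000 88.4500 45.5500] k=[114 114 114 114 114 86 48]
t=4: x=[114.0000 114.0000 114.0000 114.0000 109.8000 84.5000 53.7000] k=[114 114 114 114 105 81 52]
t=5: x=[114.0000 114.0000 114.0000 112.6500 102.7500 80.2500 56.3500] k=[114 114 114 110 103 80 54]
t=6: x=[114.0000 114.0000 113.4000 109.5500 100.6000 79.5500 57.9000] k=[114 114 114 109 100 80 63]
t=7: x=[114.0000 114.0000 113.2500 108.4000 98.3500 80.4500 65.5500] k=[114 114 114 109 93 85 62]
t=8: x=[114.0000 114.0000 113.2500 107.3500 94.2000 82.7500 65.4500] k=[114 114 114 110 93 84 65]
t=9: x=[114.0000 114.0000 113.4000 108.0500 94.2000 82.5000 67.8500] k=[114 114 112 104 90 79 72]
t=10: x=[114.0000 113.7000 111.1000 103.1000 90.4500 79.6000 73.0500] k=[114 114 114 100 92 78 75]
t=11: x=[114.0000 114.0000 111.9000 100.9000 91.1000 79.6500 75.4500] k=[114 114 110 102 91 80 73]
t=12: x=[114.0000 113.4000 109.4000 101.5500 91.0000 80.6000 74.0500] k=[114 114 113 107 86 81 77]
t=13: x=[114.0000 113.8500 112.2500 104.7500 88.4000 81.1500 77.6000] k=[114 114 109 110 93 80 78]
t=14: x=[114.0000 113.2500 109.9000 107.3000 93.6000 81.6500 78.3000] k=[114 113 114 111 99 86 76]
t=15: x=[113.8500 113.3000 113.4000 109.6500 98.8500 86.4500 77.5000] k=[110 114 114 114 99 85 76]
t=16: x=[110.6000 113.4000 114.0000 111.7500 99.1500 85.7500 77.3500] k=[111 114 114 113 97 89 82]
t=17: x=[111.4500 113.5500 113.8500 110.7500 98.2000 89.1500 83.0500] k=[107 112 114 114 99 85 78]
t=18: x=[107.7500 111.5500 113.7000 111.7500 99.1500 86.0500 79.0500] k=[106 114 114 114 94 83 80]
t=19: x=[107.2000 112.8000 114.0000 111.0000 95.3500 84.2000 80.4500] k=[110 114 114 108 92 86 75]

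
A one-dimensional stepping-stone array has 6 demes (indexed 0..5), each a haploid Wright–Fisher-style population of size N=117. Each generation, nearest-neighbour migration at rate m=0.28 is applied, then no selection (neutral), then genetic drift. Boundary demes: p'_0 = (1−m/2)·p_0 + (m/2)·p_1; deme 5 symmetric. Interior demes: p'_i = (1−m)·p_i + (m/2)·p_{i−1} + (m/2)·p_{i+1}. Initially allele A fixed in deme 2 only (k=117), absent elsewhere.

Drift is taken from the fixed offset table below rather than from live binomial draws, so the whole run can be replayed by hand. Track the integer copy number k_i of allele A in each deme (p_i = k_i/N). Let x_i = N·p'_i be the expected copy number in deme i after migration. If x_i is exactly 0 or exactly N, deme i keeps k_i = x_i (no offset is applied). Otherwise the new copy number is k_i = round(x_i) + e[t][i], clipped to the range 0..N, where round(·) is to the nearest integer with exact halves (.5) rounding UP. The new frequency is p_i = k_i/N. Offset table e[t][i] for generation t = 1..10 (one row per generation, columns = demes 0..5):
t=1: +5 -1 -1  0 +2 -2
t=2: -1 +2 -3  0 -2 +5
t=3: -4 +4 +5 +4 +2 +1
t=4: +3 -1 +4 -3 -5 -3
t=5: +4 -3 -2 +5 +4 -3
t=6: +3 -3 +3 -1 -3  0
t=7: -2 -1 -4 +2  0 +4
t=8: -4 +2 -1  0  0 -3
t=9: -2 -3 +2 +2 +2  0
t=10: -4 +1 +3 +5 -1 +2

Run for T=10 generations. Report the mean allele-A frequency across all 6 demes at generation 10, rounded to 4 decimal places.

0.1809

t=0: k=[0 0 117 0 0 0]
t=1: x=[0.0000 16.3800 84.2400 16.3800 0.0000 0.0000] k=[0 15 83 16 0 0]
t=2: x=[2.1000 22.4200 64.1000 23.1400 2.2400 0.0000] k=[1 24 61 23 0 0]
t=3: x=[4.2200 25.9600 50.5000 25.1000 3.2200 0.0000] k=[0 30 56 29 5 0]
t=4: x=[4.2000 29.4400 48.5800 29.4200 7.6600 0.7000] k=[7 28 53 26 3 0]
t=5: x=[9.9400 28.5600 45.7200 26.5600 5.8000 0.4200] k=[14 26 44 32 10 0]
t=6: x=[15.6800 26.8400 39.8000 30.6000 11.6800 1.4000] k=[19 24 43 30 9 1]
t=7: x=[19.7000 25.9600 38.5200 28.8800 10.8200 2.1200] k=[18 25 35 31 11 6]
t=8: x=[18.9800 25.4200 33.0400 28.7600 13.1000 6.7000] k=[15 27 32 29 13 4]
t=9: x=[16.6800 26.0200 30.8800 27.1800 13.9800 5.2600] k=[15 23 33 29 16 5]
t=10: x=[16.1200 23.2800 31.0400 27.7400 16.2800 6.5400] k=[12 24 34 33 15 9]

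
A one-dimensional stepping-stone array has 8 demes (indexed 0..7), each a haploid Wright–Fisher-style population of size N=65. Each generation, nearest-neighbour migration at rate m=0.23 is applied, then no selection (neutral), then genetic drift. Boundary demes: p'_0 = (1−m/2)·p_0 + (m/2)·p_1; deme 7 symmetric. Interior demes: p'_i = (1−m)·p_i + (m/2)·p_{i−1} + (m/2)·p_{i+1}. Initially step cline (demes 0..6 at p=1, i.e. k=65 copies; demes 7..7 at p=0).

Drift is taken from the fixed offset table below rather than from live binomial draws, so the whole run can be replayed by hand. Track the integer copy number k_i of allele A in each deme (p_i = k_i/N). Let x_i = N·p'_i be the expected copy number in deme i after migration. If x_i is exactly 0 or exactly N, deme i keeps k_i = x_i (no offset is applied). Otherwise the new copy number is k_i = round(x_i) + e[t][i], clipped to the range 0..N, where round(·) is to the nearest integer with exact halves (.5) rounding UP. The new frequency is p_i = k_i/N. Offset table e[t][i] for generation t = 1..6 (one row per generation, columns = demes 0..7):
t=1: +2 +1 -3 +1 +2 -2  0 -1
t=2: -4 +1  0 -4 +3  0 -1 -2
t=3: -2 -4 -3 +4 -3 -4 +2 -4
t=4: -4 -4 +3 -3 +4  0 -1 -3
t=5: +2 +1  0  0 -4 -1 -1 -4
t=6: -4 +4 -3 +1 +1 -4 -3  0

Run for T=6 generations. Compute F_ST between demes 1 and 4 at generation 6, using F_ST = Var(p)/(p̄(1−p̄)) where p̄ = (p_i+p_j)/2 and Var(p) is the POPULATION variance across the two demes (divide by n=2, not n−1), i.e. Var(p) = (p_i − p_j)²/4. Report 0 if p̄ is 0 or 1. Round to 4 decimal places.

0.0317

t=0: k=[65 65 65 65 65 65 65 0]
t=1: x=[65.0000 65.0000 65.0000 65.0000 65.0000 65.0000 57.5250 7.4750] k=[65 65 65 65 65 65 58 6]
t=2: x=[65.0000 65.0000 65.0000 65.0000 65.0000 64.1950 52.8250 11.9800] k=[65 65 65 65 65 64 52 10]
t=3: x=[65.0000 65.0000 65.0000 65.0000 64.8850 62.7350 48.5500 14.8300] k=[65 65 65 65 62 59 51 11]
t=4: x=[65.0000 65.0000 65.0000 64.6550 62.0000 58.4250 47.3200 15.6000] k=[65 65 65 62 65 58 46 13]
t=5: x=[65.0000 65.0000 64.6550 62.6900 63.8500 57.4250 43.5850 16.7950] k=[65 65 65 63 60 56 43 13]
t=6: x=[65.0000 65.0000 64.7700 62.8850 59.8850 54.9650 41.0450 16.4500] k=[65 65 62 64 61 51 38 16]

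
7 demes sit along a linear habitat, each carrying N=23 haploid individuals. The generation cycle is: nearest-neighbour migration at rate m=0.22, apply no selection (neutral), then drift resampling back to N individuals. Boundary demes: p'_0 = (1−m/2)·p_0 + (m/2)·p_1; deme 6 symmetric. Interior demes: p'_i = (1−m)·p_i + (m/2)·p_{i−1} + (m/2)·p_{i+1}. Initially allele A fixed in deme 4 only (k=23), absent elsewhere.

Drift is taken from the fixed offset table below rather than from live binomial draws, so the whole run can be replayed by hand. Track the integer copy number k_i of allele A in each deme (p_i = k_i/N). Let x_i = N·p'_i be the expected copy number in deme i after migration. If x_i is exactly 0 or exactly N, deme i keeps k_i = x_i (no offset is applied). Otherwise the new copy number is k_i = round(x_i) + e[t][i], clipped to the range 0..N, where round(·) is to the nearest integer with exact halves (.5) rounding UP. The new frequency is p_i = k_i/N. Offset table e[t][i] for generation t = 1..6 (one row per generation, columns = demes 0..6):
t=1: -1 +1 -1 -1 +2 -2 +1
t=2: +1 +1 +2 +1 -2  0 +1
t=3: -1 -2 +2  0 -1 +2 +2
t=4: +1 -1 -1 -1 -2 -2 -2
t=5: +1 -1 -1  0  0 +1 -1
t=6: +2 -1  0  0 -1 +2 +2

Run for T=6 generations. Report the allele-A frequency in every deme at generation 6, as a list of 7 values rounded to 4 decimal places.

t=0: k=[0 0 0 0 23 0 0]
t=1: x=[0.0000 0.0000 0.0000 2.5300 17.9400 2.5300 0.0000] k=[0 0 0 2 20 1 0]
t=2: x=[0.0000 0.0000 0.2200 3.7600 15.9300 2.9800 0.1100] k=[0 0 2 5 14 3 1]
t=3: x=[0.0000 0.2200 2.1100 5.6600 11.8000 3.9900 1.2200] k=[0 0 4 6 11 6 3]
t=4: x=[0.0000 0.4400 3.7800 6.3300 9.9000 6.2200 3.3300] k=[0 0 3 5 8 4 1]
t=5: x=[0.0000 0.3300 2.8900 5.1100 7.2300 4.1100 1.3300] k=[0 0 2 5 7 5 0]
t=6: x=[0.0000 0.2200 2.1100 4.8900 6.5600 4.6700 0.5500] k=[0 0 2 5 6 7 3]

[0.0000, 0.0000, 0.0870, 0.2174, 0.2609, 0.3043, 0.1304]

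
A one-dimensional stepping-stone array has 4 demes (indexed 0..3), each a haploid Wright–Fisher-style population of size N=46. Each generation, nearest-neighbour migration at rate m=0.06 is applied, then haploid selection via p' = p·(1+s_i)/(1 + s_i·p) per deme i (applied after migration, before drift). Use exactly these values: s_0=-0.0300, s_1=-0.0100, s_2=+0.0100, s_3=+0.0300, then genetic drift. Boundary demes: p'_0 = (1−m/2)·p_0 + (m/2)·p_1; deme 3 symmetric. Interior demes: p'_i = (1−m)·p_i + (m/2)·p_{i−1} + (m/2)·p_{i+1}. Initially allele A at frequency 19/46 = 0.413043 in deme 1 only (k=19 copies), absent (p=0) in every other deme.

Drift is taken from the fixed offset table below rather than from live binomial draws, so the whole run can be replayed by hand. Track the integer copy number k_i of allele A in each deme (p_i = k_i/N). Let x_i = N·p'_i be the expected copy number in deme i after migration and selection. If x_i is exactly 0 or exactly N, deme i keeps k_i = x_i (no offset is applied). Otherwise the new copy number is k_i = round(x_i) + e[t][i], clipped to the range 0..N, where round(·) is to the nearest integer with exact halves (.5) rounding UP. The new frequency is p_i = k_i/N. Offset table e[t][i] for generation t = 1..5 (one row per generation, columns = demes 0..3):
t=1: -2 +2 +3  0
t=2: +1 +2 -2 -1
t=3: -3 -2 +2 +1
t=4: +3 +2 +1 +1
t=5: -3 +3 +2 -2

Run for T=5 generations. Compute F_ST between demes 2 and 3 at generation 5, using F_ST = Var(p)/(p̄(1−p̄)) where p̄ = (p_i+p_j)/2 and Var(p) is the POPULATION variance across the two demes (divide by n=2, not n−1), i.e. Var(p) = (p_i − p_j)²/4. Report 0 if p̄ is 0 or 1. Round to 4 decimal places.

t=0: k=[0 19 0 0]
t=1: x=[0.5531 17.7503 0.5756 0.0000] k=[0 20 4 0]
t=2: x=[0.5822 18.8082 4.3994 0.1236] k=[2 21 2 0]
t=3: x=[2.4971 19.7467 2.5337 0.0618] k=[0 18 5 1]
t=4: x=[0.5240 16.9622 5.3166 1.1528] k=[4 19 6 2]
t=5: x=[4.3291 18.0497 6.3241 2.1806] k=[1 21 8 0]

0.0952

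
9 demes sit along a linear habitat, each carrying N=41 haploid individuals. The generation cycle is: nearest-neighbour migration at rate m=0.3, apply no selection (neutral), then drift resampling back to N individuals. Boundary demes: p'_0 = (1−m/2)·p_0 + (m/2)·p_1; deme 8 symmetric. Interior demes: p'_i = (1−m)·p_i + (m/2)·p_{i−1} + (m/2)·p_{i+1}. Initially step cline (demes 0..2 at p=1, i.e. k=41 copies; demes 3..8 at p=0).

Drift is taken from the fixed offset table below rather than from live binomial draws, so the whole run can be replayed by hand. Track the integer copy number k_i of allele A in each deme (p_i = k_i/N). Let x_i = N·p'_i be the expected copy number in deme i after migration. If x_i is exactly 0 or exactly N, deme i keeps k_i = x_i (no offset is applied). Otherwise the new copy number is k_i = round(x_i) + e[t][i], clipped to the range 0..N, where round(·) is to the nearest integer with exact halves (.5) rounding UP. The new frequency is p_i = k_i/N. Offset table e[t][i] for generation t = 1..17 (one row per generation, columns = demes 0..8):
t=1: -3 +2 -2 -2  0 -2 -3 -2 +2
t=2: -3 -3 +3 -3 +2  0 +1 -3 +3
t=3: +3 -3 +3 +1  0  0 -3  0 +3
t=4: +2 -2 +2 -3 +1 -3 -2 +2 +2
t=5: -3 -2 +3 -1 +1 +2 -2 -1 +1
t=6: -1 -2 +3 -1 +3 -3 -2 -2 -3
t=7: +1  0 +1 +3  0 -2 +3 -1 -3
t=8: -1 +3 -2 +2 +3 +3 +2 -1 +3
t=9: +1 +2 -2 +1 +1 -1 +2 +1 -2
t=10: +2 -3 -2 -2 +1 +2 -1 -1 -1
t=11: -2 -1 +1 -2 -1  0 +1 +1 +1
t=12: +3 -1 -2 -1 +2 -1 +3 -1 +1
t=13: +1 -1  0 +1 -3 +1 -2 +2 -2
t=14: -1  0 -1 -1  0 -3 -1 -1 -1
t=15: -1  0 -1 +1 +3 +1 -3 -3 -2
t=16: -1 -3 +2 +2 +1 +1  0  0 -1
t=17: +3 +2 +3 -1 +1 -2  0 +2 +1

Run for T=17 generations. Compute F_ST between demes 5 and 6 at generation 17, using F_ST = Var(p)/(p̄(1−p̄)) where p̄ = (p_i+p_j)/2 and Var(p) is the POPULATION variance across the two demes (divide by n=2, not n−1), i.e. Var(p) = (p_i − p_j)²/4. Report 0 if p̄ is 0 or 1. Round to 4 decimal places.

0.0270

t=0: k=[41 41 41 0 0 0 0 0 0]
t=1: x=[41.0000 41.0000 34.8500 6.1500 0.0000 0.0000 0.0000 0.0000 0.0000] k=[41 41 33 4 0 0 0 0 0]
t=2: x=[41.0000 39.8000 29.8500 7.7500 0.6000 0.0000 0.0000 0.0000 0.0000] k=[41 37 33 5 3 0 0 0 0]
t=3: x=[40.4000 37.0000 29.4000 8.9000 2.8500 0.4500 0.0000 0.0000 0.0000] k=[41 34 32 10 3 0 0 0 0]
t=4: x=[39.9500 34.7500 29.0000 12.2500 3.6000 0.4500 0.0000 0.0000 0.0000] k=[41 33 31 9 5 0 0 0 0]
t=5: x=[39.8000 33.9000 28.0000 11.7000 4.8500 0.7500 0.0000 0.0000 0.0000] k=[37 32 31 11 6 3 0 0 0]
t=6: x=[36.2500 32.6000 28.1500 13.2500 6.3000 3.0000 0.4500 0.0000 0.0000] k=[35 31 31 12 9 0 0 0 0]
t=7: x=[34.4000 31.6000 28.1500 14.4000 8.1000 1.3500 0.0000 0.0000 0.0000] k=[35 32 29 17 8 0 0 0 0]
t=8: x=[34.5500 32.0000 27.6500 17.4500 8.1500 1.2000 0.0000 0.0000 0.0000] k=[34 35 26 19 11 4 0 0 0]
t=9: x=[34.1500 33.5000 26.3000 18.8500 11.1500 4.4500 0.6000 0.0000 0.0000] k=[35 36 24 20 12 3 3 0 0]
t=10: x=[35.1500 34.0500 25.2000 19.4000 11.8500 4.3500 2.5500 0.4500 0.0000] k=[37 31 23 17 13 6 2 0 0]
t=11: x=[36.1000 30.7000 23.3000 17.3000 12.5500 6.4500 2.3000 0.3000 0.0000] k=[34 30 24 15 12 6 3 1 0]
t=12: x=[33.4000 29.7000 23.5500 15.9000 11.5500 6.4500 3.1500 1.1500 0.1500] k=[36 29 22 15 14 5 6 0 1]
t=13: x=[34.9500 29.0000 22.0000 15.9000 12.8000 6.5000 4.9500 1.0500 0.8500] k=[36 28 22 17 10 8 3 3 0]
t=14: x=[34.8000 28.3000 22.1500 16.7000 10.7500 7.5500 3.7500 2.5500 0.4500] k=[34 28 21 16 11 5 3 2 0]
t=15: x=[33.1000 27.8500 21.3000 16.0000 10.8500 5.6000 3.1500 1.8500 0.3000] k=[32 28 20 17 14 7 0 0 0]
t=16: x=[31.4000 27.4000 20.7500 17.0000 13.4000 7.0000 1.0500 0.0000 0.0000] k=[30 24 23 19 14 8 1 0 0]
t=17: x=[29.1000 24.7500 22.5500 18.8500 13.8500 7.8500 1.9000 0.1500 0.0000] k=[32 27 26 18 15 6 2 2 0]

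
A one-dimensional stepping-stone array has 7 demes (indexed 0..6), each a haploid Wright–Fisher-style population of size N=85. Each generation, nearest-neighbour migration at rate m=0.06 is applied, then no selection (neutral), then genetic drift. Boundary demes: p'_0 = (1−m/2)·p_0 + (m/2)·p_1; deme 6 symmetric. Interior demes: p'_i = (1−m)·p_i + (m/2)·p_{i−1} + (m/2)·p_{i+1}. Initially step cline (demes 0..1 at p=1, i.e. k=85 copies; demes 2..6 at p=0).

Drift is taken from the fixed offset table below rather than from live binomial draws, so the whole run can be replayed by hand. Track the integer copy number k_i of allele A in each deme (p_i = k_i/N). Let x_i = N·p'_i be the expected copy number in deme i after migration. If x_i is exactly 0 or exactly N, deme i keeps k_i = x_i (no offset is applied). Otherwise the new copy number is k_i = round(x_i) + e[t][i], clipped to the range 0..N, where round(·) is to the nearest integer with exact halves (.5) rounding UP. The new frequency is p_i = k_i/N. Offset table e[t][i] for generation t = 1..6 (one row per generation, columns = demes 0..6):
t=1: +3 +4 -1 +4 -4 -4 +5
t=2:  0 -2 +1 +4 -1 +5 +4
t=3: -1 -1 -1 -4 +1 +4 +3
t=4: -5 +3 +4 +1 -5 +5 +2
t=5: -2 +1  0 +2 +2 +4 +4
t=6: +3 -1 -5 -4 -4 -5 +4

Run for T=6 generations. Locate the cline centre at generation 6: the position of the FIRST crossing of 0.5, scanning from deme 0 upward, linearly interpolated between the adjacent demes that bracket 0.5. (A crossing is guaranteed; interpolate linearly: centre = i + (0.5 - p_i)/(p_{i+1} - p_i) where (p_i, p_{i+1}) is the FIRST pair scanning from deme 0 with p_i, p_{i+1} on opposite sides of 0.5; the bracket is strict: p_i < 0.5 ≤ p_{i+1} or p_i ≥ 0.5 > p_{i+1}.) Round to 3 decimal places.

t=0: k=[85 85 0 0 0 0 0]
t=1: x=[85.0000 82.4500 2.5500 0.0000 0.0000 0.0000 0.0000] k=[85 85 2 0 0 0 0]
t=2: x=[85.0000 82.5100 4.4300 0.0600 0.0000 0.0000 0.0000] k=[85 81 5 4 0 0 0]
t=3: x=[84.8800 78.8400 7.2500 3.9100 0.1200 0.0000 0.0000] k=[84 78 6 0 1 0 0]
t=4: x=[83.8200 76.0200 7.9800 0.2100 0.9400 0.0300 0.0000] k=[79 79 12 1 0 5 0]
t=5: x=[79.0000 76.9900 13.6800 1.3000 0.1800 4.7000 0.1500] k=[77 78 14 3 2 9 4]
t=6: x=[77.0300 76.0500 15.5900 3.3000 2.2400 8.6400 4.1500] k=[80 75 11 0 0 4 8]

1.508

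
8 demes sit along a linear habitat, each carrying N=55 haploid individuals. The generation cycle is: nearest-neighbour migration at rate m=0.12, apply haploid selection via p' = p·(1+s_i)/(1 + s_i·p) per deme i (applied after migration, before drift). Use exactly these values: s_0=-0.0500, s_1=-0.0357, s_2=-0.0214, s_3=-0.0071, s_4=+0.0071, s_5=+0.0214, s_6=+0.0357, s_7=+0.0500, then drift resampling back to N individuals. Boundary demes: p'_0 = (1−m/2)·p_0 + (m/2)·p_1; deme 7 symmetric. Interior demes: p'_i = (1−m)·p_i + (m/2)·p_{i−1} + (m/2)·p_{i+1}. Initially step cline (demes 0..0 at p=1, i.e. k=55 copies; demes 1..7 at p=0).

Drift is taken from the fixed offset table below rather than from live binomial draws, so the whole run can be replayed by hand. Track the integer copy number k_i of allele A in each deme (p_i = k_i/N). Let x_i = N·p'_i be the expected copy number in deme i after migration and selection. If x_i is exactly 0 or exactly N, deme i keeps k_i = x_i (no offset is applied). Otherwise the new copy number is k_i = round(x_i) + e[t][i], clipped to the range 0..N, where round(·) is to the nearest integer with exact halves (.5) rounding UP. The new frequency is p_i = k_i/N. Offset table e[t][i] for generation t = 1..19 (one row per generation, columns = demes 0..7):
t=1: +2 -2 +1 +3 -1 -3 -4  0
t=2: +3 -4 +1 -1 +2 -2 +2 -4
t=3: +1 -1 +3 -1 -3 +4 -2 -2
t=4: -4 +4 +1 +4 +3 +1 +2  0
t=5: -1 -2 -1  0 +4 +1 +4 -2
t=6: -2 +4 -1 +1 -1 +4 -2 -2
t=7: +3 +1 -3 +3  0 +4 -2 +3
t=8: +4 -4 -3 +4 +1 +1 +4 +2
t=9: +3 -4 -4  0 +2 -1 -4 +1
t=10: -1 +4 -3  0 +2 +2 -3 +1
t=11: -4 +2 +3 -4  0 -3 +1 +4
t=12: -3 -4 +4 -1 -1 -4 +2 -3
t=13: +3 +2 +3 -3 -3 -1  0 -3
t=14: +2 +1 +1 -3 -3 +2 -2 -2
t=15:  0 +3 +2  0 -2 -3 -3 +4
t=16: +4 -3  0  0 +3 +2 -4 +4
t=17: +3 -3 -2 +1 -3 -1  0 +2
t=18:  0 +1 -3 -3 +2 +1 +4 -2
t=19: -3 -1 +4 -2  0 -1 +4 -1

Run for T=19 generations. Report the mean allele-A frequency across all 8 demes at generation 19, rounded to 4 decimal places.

t=0: k=[55 0 0 0 0 0 0 0]
t=1: x=[51.5373 3.1890 0.0000 0.0000 0.0000 0.0000 0.0000 0.0000] k=[54 1 0 0 0 0 0 0]
t=2: x=[50.6175 3.9836 0.0587 0.0000 0.0000 0.0000 0.0000 0.0000] k=[54 0 1 0 0 0 0 0]
t=3: x=[50.5549 3.1890 0.8615 0.0596 0.0000 0.0000 0.0000 0.0000] k=[52 2 4 0 0 0 0 0]
t=4: x=[48.7203 4.9537 3.5672 0.2383 0.0000 0.0000 0.0000 0.0000] k=[45 9 5 4 0 0 0 0]
t=5: x=[42.3472 10.6053 5.0794 3.7947 0.2417 0.0000 0.0000 0.0000] k=[41 9 4 4 4 0 0 0]
t=6: x=[38.4936 10.3119 4.2150 3.9737 3.7849 0.2451 0.0000 0.0000] k=[36 14 3 5 3 4 0 0]
t=7: x=[34.0185 14.2724 3.7046 4.7291 3.2013 3.7737 0.2485 0.0000] k=[37 15 1 8 3 8 0 0]
t=8: x=[35.0323 15.0789 2.2136 7.2351 3.6239 7.3538 0.4970 0.0000] k=[39 11 0 11 5 8 4 0]
t=9: x=[36.6991 11.6820 1.2924 9.9219 5.5753 7.7194 4.1321 0.2519] k=[40 8 0 10 8 7 0 1]
t=10: x=[37.4733 9.1591 1.0573 9.2252 8.1088 6.7646 0.4970 0.9862] k=[36 13 0 9 10 9 0 2]
t=11: x=[33.9577 13.2313 1.2924 8.4688 9.9375 8.6736 0.6833 1.9706] k=[30 15 4 4 10 6 2 6]
t=12: x=[28.3962 14.8428 4.5686 4.3315 9.4553 6.1141 2.5644 6.0165] k=[25 11 9 3 8 2 5 3]
t=13: x=[23.4674 11.3882 8.6019 3.6357 7.3851 2.5918 4.8530 3.2667] k=[26 13 12 1 4 2 5 0]
t=14: x=[24.5212 13.3491 11.2057 1.8274 3.7245 2.3471 4.6677 0.3149] k=[27 14 12 0 1 4 3 0]
t=15: x=[25.5172 14.2724 11.2057 0.7745 1.1278 3.8349 2.9773 0.1890] k=[26 17 13 1 0 1 0 4]
t=16: x=[24.7601 16.8718 12.3120 1.6486 0.1209 0.8985 0.3106 3.9346] k=[29 14 12 2 3 3 0 8]
t=17: x=[27.3948 14.3904 11.3242 2.6420 2.9598 2.8772 0.6833 7.8424] k=[30 11 9 4 0 2 1 10]
t=18: x=[28.1557 11.6820 8.6610 4.0333 0.3625 1.8576 1.6554 9.8483] k=[28 13 6 1 2 3 6 8]
t=19: x=[26.3953 13.1135 6.0033 1.3506 2.0137 3.1829 6.1284 8.2151] k=[23 12 10 0 2 2 10 7]

0.1500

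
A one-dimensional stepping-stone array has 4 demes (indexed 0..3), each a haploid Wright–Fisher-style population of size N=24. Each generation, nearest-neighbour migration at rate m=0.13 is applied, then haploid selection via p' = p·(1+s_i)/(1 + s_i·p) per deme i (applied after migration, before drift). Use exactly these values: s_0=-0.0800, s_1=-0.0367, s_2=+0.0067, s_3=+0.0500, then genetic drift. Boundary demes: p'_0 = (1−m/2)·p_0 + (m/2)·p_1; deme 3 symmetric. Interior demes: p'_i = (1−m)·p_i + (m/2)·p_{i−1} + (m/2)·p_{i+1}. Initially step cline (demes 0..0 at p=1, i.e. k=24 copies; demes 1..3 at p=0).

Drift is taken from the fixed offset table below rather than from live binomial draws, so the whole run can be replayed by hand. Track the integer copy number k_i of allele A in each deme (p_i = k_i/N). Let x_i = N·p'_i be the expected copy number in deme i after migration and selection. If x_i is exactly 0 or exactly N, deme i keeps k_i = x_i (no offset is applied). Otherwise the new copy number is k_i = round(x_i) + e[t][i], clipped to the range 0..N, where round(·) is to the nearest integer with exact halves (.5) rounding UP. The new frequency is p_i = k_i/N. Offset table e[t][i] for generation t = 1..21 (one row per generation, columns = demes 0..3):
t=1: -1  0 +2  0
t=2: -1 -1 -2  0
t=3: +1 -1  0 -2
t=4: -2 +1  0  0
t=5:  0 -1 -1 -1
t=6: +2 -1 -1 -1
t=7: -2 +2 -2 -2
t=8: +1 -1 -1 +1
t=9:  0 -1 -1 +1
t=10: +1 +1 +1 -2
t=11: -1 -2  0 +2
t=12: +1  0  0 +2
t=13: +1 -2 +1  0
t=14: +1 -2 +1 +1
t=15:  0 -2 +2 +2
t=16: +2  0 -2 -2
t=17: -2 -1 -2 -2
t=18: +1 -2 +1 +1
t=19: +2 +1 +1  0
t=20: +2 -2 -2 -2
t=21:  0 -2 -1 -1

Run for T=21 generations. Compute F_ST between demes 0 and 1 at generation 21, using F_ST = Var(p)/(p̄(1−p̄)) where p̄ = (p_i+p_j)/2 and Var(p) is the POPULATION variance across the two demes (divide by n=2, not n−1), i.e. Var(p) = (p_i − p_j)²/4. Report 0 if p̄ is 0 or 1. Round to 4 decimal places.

0.1707

t=0: k=[24 0 0 0]
t=1: x=[22.3139 1.5063 0.0000 0.0000] k=[21 2 0 0]
t=2: x=[19.4663 3.0053 0.1309 0.0000] k=[18 2 0 0]
t=3: x=[16.5382 2.8157 0.1309 0.0000] k=[18 2 0 0]
t=4: x=[16.5382 2.8157 0.1309 0.0000] k=[15 4 0 0]
t=5: x=[13.7993 4.3209 0.2617 0.0000] k=[14 3 0 0]
t=6: x=[12.7885 3.4092 0.1963 0.0000] k=[15 2 0 0]
t=7: x=[13.6675 2.6263 0.1309 0.0000] k=[12 5 0 0]
t=8: x=[11.0465 4.9808 0.3271 0.0000] k=[12 4 0 0]
t=9: x=[10.9818 4.1306 0.2617 0.0000] k=[11 3 0 0]
t=10: x=[9.9906 3.2193 0.1963 0.0000] k=[11 4 1 0]
t=11: x=[10.0548 4.1306 1.1372 0.0682] k=[9 2 1 2]
t=12: x=[8.0919 2.3107 1.1372 2.0236] k=[9 2 1 4]
t=13: x=[8.0919 2.3107 1.2680 3.9638] k=[9 0 2 4]
t=14: x=[7.9652 0.6895 2.0123 4.0310] k=[9 0 3 5]
t=15: x=[7.9652 0.7523 2.9522 5.0621] k=[8 0 5 7]
t=16: x=[7.0576 0.8150 4.8307 7.1117] k=[9 1 3 5]
t=17: x=[8.0285 1.5935 3.0176 5.0621] k=[6 1 1 3]
t=18: x=[5.3217 1.2790 1.1372 2.9956] k=[6 0 2 4]
t=19: x=[5.2596 0.5013 2.0123 4.0310] k=[7 2 3 4]
t=20: x=[6.2807 2.3107 3.0176 4.0982] k=[8 0 1 2]
t=21: x=[7.0576 0.5640 1.0064 2.0236] k=[7 0 0 1]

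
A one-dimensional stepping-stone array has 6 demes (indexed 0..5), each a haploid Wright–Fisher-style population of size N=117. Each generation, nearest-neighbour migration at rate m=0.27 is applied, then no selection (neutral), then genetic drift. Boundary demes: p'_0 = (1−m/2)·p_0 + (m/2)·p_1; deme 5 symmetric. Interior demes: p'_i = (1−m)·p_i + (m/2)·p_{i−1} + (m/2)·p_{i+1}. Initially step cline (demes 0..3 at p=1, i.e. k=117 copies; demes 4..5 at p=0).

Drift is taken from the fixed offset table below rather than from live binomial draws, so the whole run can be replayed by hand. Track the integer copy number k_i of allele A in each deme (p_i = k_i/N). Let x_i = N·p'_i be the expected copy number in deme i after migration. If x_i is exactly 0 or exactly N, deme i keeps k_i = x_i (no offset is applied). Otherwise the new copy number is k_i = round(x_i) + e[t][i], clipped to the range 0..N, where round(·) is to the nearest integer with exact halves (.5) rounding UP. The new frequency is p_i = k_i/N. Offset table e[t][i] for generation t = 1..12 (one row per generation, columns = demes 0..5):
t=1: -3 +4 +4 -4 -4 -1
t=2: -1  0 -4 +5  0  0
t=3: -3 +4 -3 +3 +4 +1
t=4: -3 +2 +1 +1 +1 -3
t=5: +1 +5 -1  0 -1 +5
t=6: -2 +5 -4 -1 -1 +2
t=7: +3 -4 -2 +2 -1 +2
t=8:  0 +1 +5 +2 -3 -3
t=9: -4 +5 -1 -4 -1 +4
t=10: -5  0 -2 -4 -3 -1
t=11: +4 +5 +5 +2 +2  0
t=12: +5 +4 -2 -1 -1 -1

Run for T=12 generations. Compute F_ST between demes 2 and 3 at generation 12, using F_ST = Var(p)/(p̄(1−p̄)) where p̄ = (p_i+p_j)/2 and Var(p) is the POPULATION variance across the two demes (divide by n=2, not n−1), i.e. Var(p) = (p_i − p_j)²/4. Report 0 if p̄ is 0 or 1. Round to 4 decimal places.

0.0540

t=0: k=[117 117 117 117 0 0]
t=1: x=[117.0000 117.0000 117.0000 101.2050 15.7950 0.0000] k=[117 117 117 97 12 0]
t=2: x=[117.0000 117.0000 114.3000 88.2250 21.8550 1.6200] k=[117 117 110 93 22 2]
t=3: x=[117.0000 116.0550 108.6500 85.7100 28.8850 4.7000] k=[117 117 106 89 33 6]
t=4: x=[117.0000 115.5150 105.1900 83.7350 36.9150 9.6450] k=[117 117 106 85 38 7]
t=5: x=[117.0000 115.5150 104.6500 81.4900 40.1600 11.1850] k=[117 117 104 81 39 16]
t=6: x=[117.0000 115.2450 102.6500 78.4350 41.5650 19.1050] k=[117 117 99 77 41 21]
t=7: x=[117.0000 114.5700 98.4600 75.1100 43.1600 23.7000] k=[117 111 96 77 42 26]
t=8: x=[116.1900 109.7850 95.4600 74.8400 44.5650 28.1600] k=[116 111 100 77 42 25]
t=9: x=[115.3250 110.1900 98.3800 75.3800 44.4300 27.2950] k=[111 115 97 71 43 31]
t=10: x=[111.5400 112.0300 95.9200 70.7300 45.1600 32.6200] k=[107 112 94 67 42 32]
t=11: x=[107.6750 108.8950 92.7850 67.2700 44.0250 33.3500] k=[112 114 98 69 46 33]
t=12: x=[112.2700 111.5700 96.2450 69.8100 47.3500 34.7550] k=[117 116 94 69 46 34]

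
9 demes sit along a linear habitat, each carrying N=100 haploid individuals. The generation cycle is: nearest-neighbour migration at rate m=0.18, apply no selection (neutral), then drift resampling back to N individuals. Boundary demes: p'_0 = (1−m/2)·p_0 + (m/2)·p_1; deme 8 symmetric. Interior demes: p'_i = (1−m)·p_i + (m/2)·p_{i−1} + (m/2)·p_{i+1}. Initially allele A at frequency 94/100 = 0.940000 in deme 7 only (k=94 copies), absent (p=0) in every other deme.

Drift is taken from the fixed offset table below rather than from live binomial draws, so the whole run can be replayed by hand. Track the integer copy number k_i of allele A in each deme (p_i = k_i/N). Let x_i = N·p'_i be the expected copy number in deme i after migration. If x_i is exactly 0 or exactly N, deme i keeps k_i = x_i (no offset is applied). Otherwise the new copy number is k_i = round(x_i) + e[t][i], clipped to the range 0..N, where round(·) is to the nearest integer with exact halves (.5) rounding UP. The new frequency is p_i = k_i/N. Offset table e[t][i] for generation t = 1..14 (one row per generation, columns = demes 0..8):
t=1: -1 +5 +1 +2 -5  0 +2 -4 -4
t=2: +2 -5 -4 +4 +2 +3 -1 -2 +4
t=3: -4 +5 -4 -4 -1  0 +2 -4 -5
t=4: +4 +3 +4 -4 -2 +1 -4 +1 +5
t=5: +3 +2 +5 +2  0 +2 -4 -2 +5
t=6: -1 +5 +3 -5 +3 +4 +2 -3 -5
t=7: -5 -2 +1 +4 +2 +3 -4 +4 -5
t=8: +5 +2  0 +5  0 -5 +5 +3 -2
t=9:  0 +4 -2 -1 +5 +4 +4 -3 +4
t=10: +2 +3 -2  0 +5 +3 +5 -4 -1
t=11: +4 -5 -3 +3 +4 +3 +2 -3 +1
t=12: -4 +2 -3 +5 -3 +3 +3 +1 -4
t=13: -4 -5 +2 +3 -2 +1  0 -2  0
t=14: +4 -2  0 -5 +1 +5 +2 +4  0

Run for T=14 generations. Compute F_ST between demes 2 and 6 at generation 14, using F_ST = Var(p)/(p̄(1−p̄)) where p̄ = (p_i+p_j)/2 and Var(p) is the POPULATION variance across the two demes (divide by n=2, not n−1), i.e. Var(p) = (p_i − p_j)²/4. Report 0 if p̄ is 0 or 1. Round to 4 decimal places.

t=0: k=[0 0 0 0 0 0 0 94 0]
t=1: x=[0.0000 0.0000 0.0000 0.0000 0.0000 0.0000 8.4600 77.0800 8.4600] k=[0 0 0 0 0 0 10 73 4]
t=2: x=[0.0000 0.0000 0.0000 0.0000 0.0000 0.9000 14.7700 61.1200 10.2100] k=[0 0 0 0 0 4 14 59 14]
t=3: x=[0.0000 0.0000 0.0000 0.0000 0.3600 4.5400 17.1500 50.9000 18.0500] k=[0 0 0 0 0 5 19 47 13]
t=4: x=[0.0000 0.0000 0.0000 0.0000 0.4500 5.8100 20.2600 41.4200 16.0600] k=[0 0 0 0 0 7 16 42 21]
t=5: x=[0.0000 0.0000 0.0000 0.0000 0.6300 7.1800 17.5300 37.7700 22.8900] k=[0 0 0 0 1 9 14 36 28]
t=6: x=[0.0000 0.0000 0.0000 0.0900 1.6300 8.7300 15.5300 33.3000 28.7200] k=[0 0 0 0 5 13 18 30 24]
t=7: x=[0.0000 0.0000 0.0000 0.4500 5.2700 12.7300 18.6300 28.3800 24.5400] k=[0 0 0 4 7 16 15 32 20]
t=8: x=[0.0000 0.0000 0.3600 3.9100 7.5400 15.1000 16.6200 29.3900 21.0800] k=[0 0 0 9 8 10 22 32 19]
t=9: x=[0.0000 0.0000 0.8100 8.1000 8.2700 10.9000 21.8200 29.9300 20.1700] k=[0 0 0 7 13 15 26 27 24]
t=10: x=[0.0000 0.0000 0.6300 6.9100 12.6400 15.8100 25.1000 26.6400 24.2700] k=[0 0 0 7 18 19 30 23 23]
t=11: x=[0.0000 0.0000 0.6300 7.3600 17.1000 19.9000 28.3800 23.6300 23.0000] k=[0 0 0 10 21 23 30 21 24]
t=12: x=[0.0000 0.0000 0.9000 10.0900 20.1900 23.4500 28.5600 22.0800 23.7300] k=[0 0 0 15 17 26 32 23 20]
t=13: x=[0.0000 0.0000 1.3500 13.8300 17.6300 25.7300 30.6500 23.5400 20.2700] k=[0 0 3 17 16 27 31 22 20]
t=14: x=[0.0000 0.2700 3.9900 15.6500 17.0800 26.3700 29.8300 22.6300 20.1800] k=[0 0 4 11 18 31 32 27 20]

0.1328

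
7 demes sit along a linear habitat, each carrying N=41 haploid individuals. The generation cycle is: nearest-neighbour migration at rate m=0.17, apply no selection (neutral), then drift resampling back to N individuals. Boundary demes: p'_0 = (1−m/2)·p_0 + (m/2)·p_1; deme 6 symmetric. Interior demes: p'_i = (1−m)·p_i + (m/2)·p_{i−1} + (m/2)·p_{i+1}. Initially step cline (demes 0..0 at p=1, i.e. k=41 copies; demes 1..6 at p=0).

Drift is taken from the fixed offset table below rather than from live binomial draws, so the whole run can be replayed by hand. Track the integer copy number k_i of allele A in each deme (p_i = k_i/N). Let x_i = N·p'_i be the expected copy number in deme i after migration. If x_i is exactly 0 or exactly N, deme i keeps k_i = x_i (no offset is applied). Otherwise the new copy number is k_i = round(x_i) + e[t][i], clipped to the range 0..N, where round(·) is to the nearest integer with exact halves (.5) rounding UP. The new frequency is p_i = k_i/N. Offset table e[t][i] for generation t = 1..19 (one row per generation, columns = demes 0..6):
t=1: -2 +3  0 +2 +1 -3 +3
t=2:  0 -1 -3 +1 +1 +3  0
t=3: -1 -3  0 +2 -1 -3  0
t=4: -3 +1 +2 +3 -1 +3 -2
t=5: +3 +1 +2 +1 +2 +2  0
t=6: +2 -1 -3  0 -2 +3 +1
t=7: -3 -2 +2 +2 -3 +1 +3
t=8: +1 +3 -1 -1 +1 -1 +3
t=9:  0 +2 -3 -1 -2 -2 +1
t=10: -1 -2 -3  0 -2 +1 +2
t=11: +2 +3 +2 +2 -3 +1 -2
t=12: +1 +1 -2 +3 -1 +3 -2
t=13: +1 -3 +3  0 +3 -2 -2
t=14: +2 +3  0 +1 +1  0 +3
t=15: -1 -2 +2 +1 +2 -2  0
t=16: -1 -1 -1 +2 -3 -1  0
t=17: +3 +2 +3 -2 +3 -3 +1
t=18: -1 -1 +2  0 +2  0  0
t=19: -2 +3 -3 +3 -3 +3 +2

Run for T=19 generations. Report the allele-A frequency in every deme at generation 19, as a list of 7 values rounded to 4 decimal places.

[0.3902, 0.4146, 0.2439, 0.2683, 0.0976, 0.1220, 0.1707]

t=0: k=[41 0 0 0 0 0 0]
t=1: x=[37.5150 3.4850 0.0000 0.0000 0.0000 0.0000 0.0000] k=[36 6 0 0 0 0 0]
t=2: x=[33.4500 8.0400 0.5100 0.0000 0.0000 0.0000 0.0000] k=[33 7 0 0 0 0 0]
t=3: x=[30.7900 8.6150 0.5950 0.0000 0.0000 0.0000 0.0000] k=[30 6 1 0 0 0 0]
t=4: x=[27.9600 7.6150 1.3400 0.0850 0.0000 0.0000 0.0000] k=[25 9 3 3 0 0 0]
t=5: x=[23.6400 9.8500 3.5100 2.7450 0.2550 0.0000 0.0000] k=[27 11 6 4 2 0 0]
t=6: x=[25.6400 11.9350 6.2550 4.0000 2.0000 0.1700 0.0000] k=[28 11 3 4 0 3 0]
t=7: x=[26.5550 11.7650 3.7650 3.5750 0.5950 2.4900 0.2550] k=[24 10 6 6 0 3 3]
t=8: x=[22.8100 10.8500 6.3400 5.4900 0.7650 2.7450 3.0000] k=[24 14 5 4 2 2 6]
t=9: x=[23.1500 14.0850 5.6800 3.9150 2.1700 2.3400 5.6600] k=[23 16 3 3 0 0 7]
t=10: x=[22.4050 15.4900 4.1050 2.7450 0.2550 0.5950 6.4050] k=[21 13 1 3 0 2 8]
t=11: x=[20.3200 12.6600 2.1900 2.5750 0.4250 2.3400 7.4900] k=[22 16 4 5 0 3 5]
t=12: x=[21.4900 15.4900 5.1050 4.4900 0.6800 2.9150 4.8300] k=[22 16 3 7 0 6 3]
t=13: x=[21.4900 15.4050 4.4450 6.0650 1.1050 5.2350 3.2550] k=[22 12 7 6 4 3 1]
t=14: x=[21.1500 12.4250 7.3400 5.9150 4.0850 2.9150 1.1700] k=[23 15 7 7 5 3 4]
t=15: x=[22.3200 15.0000 7.6800 6.8300 5.0000 3.2550 3.9150] k=[21 13 10 8 7 1 4]
t=16: x=[20.3200 13.4250 10.0850 8.0850 6.5750 1.7650 3.7450] k=[19 12 9 10 4 1 4]
t=17: x=[18.4050 12.3400 9.3400 9.4050 4.2550 1.5100 3.7450] k=[21 14 12 7 7 0 5]
t=18: x=[20.4050 14.4250 11.7450 7.4250 6.4050 1.0200 4.5750] k=[19 13 14 7 8 1 5]
t=19: x=[18.4900 13.5950 13.3200 7.6800 7.3200 1.9350 4.6600] k=[16 17 10 11 4 5 7]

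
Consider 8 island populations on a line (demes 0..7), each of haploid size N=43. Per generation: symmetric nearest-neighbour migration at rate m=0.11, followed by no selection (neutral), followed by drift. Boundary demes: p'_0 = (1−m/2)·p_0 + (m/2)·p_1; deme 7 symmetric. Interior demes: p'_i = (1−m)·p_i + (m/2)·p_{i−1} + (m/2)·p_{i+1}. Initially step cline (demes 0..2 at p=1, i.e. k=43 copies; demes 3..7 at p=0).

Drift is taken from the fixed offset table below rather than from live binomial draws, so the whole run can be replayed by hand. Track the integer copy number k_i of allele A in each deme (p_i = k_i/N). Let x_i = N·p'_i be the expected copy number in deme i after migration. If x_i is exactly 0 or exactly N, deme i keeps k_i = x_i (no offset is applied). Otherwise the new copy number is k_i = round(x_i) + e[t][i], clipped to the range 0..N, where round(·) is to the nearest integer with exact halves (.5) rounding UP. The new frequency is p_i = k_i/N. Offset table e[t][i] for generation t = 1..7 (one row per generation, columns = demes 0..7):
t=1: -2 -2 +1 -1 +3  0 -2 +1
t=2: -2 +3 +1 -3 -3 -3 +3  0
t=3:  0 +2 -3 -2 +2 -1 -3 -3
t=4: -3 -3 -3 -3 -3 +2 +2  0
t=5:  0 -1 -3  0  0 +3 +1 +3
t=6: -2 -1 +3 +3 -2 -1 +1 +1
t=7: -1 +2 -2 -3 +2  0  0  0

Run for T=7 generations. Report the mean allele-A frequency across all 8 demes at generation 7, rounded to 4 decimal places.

t=0: k=[43 43 43 0 0 0 0 0]
t=1: x=[43.0000 43.0000 40.6350 2.3650 0.0000 0.0000 0.0000 0.0000] k=[43 43 42 1 0 0 0 0]
t=2: x=[43.0000 42.9450 39.8000 3.2000 0.0550 0.0000 0.0000 0.0000] k=[43 43 41 0 0 0 0 0]
t=3: x=[43.0000 42.8900 38.8550 2.2550 0.0000 0.0000 0.0000 0.0000] k=[43 43 36 0 0 0 0 0]
t=4: x=[43.0000 42.6150 34.4050 1.9800 0.0000 0.0000 0.0000 0.0000] k=[43 40 31 0 0 0 0 0]
t=5: x=[42.8350 39.6700 29.7900 1.7050 0.0000 0.0000 0.0000 0.0000] k=[43 39 27 2 0 0 0 0]
t=6: x=[42.7800 38.5600 26.2850 3.2650 0.1100 0.0000 0.0000 0.0000] k=[41 38 29 6 0 0 0 0]
t=7: x=[40.8350 37.6700 28.2300 6.9350 0.3300 0.0000 0.0000 0.0000] k=[40 40 26 4 2 0 0 0]

0.3256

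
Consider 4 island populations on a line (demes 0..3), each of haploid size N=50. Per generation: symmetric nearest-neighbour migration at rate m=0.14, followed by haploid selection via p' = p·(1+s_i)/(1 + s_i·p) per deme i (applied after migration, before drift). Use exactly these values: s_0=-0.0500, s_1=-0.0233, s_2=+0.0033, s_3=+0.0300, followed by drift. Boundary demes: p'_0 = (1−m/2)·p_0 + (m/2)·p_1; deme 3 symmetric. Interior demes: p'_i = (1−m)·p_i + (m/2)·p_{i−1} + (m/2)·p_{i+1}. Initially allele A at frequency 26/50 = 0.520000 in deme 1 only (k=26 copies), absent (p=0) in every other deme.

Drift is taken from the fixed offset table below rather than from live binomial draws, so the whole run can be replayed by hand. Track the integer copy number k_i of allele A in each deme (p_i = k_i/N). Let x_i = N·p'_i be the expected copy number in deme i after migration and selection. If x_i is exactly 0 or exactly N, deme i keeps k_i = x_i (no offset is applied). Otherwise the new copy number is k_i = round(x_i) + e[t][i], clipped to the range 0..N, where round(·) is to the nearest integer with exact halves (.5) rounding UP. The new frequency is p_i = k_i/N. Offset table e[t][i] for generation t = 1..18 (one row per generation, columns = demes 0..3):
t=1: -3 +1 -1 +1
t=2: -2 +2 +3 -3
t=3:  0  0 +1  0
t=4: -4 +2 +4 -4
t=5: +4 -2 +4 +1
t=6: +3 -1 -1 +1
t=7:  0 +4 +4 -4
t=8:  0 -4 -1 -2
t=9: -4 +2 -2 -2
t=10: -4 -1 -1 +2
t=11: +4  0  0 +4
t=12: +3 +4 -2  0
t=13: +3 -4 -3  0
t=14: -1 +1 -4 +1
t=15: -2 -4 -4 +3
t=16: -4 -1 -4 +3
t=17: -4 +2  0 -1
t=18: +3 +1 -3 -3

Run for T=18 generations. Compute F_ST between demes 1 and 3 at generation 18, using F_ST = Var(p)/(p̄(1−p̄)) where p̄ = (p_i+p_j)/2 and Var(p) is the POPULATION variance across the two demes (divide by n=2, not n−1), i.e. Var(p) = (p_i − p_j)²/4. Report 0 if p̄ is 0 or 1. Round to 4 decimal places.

t=0: k=[0 26 0 0]
t=1: x=[1.7322 22.0690 1.8258 0.0000] k=[0 23 1 0]
t=2: x=[1.5320 19.5685 2.4777 0.0721] k=[0 22 5 0]
t=3: x=[1.4653 18.9915 5.8570 0.3604] k=[1 19 7 0]
t=4: x=[2.1519 16.6373 7.3707 0.5046] k=[0 19 11 0]
t=5: x=[1.2652 16.8457 10.8179 0.7927] k=[5 15 15 2]
t=6: x=[5.4460 14.0605 14.1234 2.9921] k=[8 13 13 4]
t=7: x=[7.9993 12.4285 12.4007 4.7557] k=[8 16 16 1]
t=8: x=[8.2022 15.1895 14.9845 2.1089] k=[8 11 14 0]
t=9: x=[7.8641 10.7991 12.8414 1.0088] k=[4 13 11 0]
t=10: x=[4.4190 12.0135 10.3971 0.7927] k=[0 11 9 3]
t=11: x=[0.7321 9.9015 8.7437 3.5154] k=[5 10 9 8]
t=12: x=[5.1098 9.3987 9.0243 8.2720] k=[8 13 7 8]
t=13: x=[7.9993 12.0135 7.5110 8.1292] k=[11 8 5 8]
t=14: x=[10.3623 7.8428 5.4359 7.9864] k=[9 9 1 9]
t=15: x=[8.6276 8.2759 2.1267 8.6494] k=[7 4 0 12]
t=16: x=[6.4946 3.8455 1.1236 11.4183] k=[2 3 0 14]
t=17: x=[1.9706 2.6600 1.1938 13.3066] k=[0 5 1 12]
t=18: x=[0.3326 4.2769 2.0565 11.4895] k=[3 5 0 8]

0.0080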